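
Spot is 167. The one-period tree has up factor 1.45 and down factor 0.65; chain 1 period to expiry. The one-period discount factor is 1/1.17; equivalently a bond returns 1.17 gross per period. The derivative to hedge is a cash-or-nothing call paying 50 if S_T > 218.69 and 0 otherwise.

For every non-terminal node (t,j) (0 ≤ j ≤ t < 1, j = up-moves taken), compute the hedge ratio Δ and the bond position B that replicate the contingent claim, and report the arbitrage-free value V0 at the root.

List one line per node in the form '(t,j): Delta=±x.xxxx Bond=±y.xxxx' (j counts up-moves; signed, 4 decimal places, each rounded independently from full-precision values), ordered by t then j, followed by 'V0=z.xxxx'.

(0,0): Delta=0.3743 Bond=-34.7222
V0=27.7778

No-arbitrage ⇒ martingale measure with p* = (R−d)/(u−d) = 0.6500.
At expiry t=1: V(1,0)=0.0000, V(1,1)=50.0000
Node (0,0) S=167.0000: V=(p*·50.0000+(1−p*)·0.0000)/1.17=27.7778; Δ=(50.0000−0.0000)/(242.1500−108.5500)=0.3743; B=V−Δ·S=-34.7222
Self-financing check: at every node Δ·S+B equals the discounted successor values.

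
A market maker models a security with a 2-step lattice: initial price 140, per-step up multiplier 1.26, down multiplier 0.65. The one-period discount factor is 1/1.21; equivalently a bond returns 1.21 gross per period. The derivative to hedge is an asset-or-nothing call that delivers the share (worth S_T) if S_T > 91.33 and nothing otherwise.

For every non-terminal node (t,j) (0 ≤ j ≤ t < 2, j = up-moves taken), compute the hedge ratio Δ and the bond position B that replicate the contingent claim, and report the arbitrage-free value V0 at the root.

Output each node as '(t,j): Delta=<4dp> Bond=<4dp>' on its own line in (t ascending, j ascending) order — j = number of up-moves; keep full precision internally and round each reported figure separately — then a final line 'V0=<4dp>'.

No-arbitrage ⇒ martingale measure with p* = (R−d)/(u−d) = 0.9180.
At expiry t=2: V(2,0)=0.0000, V(2,1)=114.6600, V(2,2)=222.2640
Node (1,0) S=91.0000: V=(p*·114.6600+(1−p*)·0.0000)/1.21=86.9931; Δ=(114.6600−0.0000)/(114.6600−59.1500)=2.0656; B=V−Δ·S=-100.9741
Node (1,1) S=176.4000: V=(p*·222.2640+(1−p*)·114.6600)/1.21=176.4000; Δ=(222.2640−114.6600)/(222.2640−114.6600)=1.0000; B=V−Δ·S=0.0000
Node (0,0) S=140.0000: V=(p*·176.4000+(1−p*)·86.9931)/1.21=139.7286; Δ=(176.4000−86.9931)/(176.4000−91.0000)=1.0469; B=V−Δ·S=-6.8401
Check: Δ(0,0)·S0 + B(0,0) = 139.7286 = V0.

(0,0): Delta=1.0469 Bond=-6.8401
(1,0): Delta=2.0656 Bond=-100.9741
(1,1): Delta=1.0000 Bond=0.0000
V0=139.7286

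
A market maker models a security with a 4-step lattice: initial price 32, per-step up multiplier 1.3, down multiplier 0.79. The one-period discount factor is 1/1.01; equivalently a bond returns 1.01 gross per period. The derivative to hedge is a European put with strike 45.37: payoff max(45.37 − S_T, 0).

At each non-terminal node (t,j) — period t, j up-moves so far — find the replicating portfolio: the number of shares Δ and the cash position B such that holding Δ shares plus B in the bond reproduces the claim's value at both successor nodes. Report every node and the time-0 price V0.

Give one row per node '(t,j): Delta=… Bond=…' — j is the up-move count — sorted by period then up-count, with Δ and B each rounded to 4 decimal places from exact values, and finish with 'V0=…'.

No-arbitrage ⇒ martingale measure with p* = (R−d)/(u−d) = 0.4314.
Terminal payoffs: V(4,0)=32.9060, V(4,1)=24.8596, V(4,2)=11.6187, V(4,3)=0.0000, V(4,4)=0.0000
  t=3,j=0: stock 15.7772 → up 20.5104 (V=24.8596), down 12.4640 (V=32.9060). Price 29.1435; hedge Δ=-1.0000, bond B=44.9208.
  t=3,j=1: stock 25.9626 → up 33.7513 (V=11.6187), down 20.5104 (V=24.8596). Price 18.9582; hedge Δ=-1.0000, bond B=44.9208.
  t=3,j=2: stock 42.7232 → up 55.5402 (V=0.0000), down 33.7513 (V=11.6187). Price 6.5413; hedge Δ=-0.5332, bond B=29.3230.
  t=3,j=3: stock 70.3040 → up 91.3952 (V=0.0000), down 55.5402 (V=0.0000). Price 0.0000; hedge Δ=0.0000, bond B=0.0000.
  t=2,j=0: stock 19.9712 → up 25.9626 (V=18.9582), down 15.7772 (V=29.1435). Price 24.5048; hedge Δ=-1.0000, bond B=44.4760.
  t=2,j=1: stock 32.8640 → up 42.7232 (V=6.5413), down 25.9626 (V=18.9582). Price 13.4672; hedge Δ=-0.7408, bond B=37.8142.
  t=2,j=2: stock 54.0800 → up 70.3040 (V=0.0000), down 42.7232 (V=6.5413). Price 3.6827; hedge Δ=-0.2372, bond B=16.5088.
  t=1,j=0: stock 25.2800 → up 32.8640 (V=13.4672), down 19.9712 (V=24.5048). Price 19.5480; hedge Δ=-0.8561, bond B=41.1904.
  t=1,j=1: stock 41.6000 → up 54.0800 (V=3.6827), down 32.8640 (V=13.4672). Price 9.1549; hedge Δ=-0.4612, bond B=28.3402.
  t=0,j=0: stock 32.0000 → up 41.6000 (V=9.1549), down 25.2800 (V=19.5480). Price 14.9156; hedge Δ=-0.6368, bond B=35.2942.
The time-0 hedge costs 14.9156, which is the no-arbitrage price.

(0,0): Delta=-0.6368 Bond=35.2942
(1,0): Delta=-0.8561 Bond=41.1904
(1,1): Delta=-0.4612 Bond=28.3402
(2,0): Delta=-1.0000 Bond=44.4760
(2,1): Delta=-0.7408 Bond=37.8142
(2,2): Delta=-0.2372 Bond=16.5088
(3,0): Delta=-1.0000 Bond=44.9208
(3,1): Delta=-1.0000 Bond=44.9208
(3,2): Delta=-0.5332 Bond=29.3230
(3,3): Delta=0.0000 Bond=0.0000
V0=14.9156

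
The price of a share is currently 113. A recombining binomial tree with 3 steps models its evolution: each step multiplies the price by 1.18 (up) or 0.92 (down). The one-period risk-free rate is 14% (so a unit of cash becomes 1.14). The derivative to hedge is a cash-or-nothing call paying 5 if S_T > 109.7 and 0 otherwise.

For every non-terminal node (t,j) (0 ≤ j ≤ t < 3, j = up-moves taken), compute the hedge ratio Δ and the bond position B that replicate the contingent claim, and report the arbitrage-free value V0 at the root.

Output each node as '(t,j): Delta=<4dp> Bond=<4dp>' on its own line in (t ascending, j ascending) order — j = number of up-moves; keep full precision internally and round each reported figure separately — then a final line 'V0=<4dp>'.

Risk-neutral probability p* = (R−d)/(u−d) = (1.14−0.92)/(1.18−0.92) = 0.8462.
Terminal payoffs: V(3,0)=0.0000, V(3,1)=5.0000, V(3,2)=5.0000, V(3,3)=5.0000
(2,0): S=95.6432. Δ = (V_up−V_dn)/(S_up−S_dn) = (5.0000−0.0000)/(112.8590−87.9917) = 0.2011. V = [p*·5.0000 + (1−p*)·0.0000]/1.14 = 3.7112. B = V − Δ·S = -15.5196.
(2,1): S=122.6728. Δ = (V_up−V_dn)/(S_up−S_dn) = (5.0000−5.0000)/(144.7539−112.8590) = 0.0000. V = [p*·5.0000 + (1−p*)·5.0000]/1.14 = 4.3860. B = V − Δ·S = 4.3860.
(2,2): S=157.3412. Δ = (V_up−V_dn)/(S_up−S_dn) = (5.0000−5.0000)/(185.6626−144.7539) = 0.0000. V = [p*·5.0000 + (1−p*)·5.0000]/1.14 = 4.3860. B = V − Δ·S = 4.3860.
(1,0): S=103.9600. Δ = (V_up−V_dn)/(S_up−S_dn) = (4.3860−3.7112)/(122.6728−95.6432) = 0.0250. V = [p*·4.3860 + (1−p*)·3.7112]/1.14 = 3.7563. B = V − Δ·S = 1.1610.
(1,1): S=133.3400. Δ = (V_up−V_dn)/(S_up−S_dn) = (4.3860−4.3860)/(157.3412−122.6728) = 0.0000. V = [p*·4.3860 + (1−p*)·4.3860]/1.14 = 3.8473. B = V − Δ·S = 3.8473.
(0,0): S=113.0000. Δ = (V_up−V_dn)/(S_up−S_dn) = (3.8473−3.7563)/(133.3400−103.9600) = 0.0031. V = [p*·3.8473 + (1−p*)·3.7563]/1.14 = 3.3626. B = V − Δ·S = 3.0123.
Root portfolio cost Δ·113+B reproduces V0=3.3626.

(0,0): Delta=0.0031 Bond=3.0123
(1,0): Delta=0.0250 Bond=1.1610
(1,1): Delta=0.0000 Bond=3.8473
(2,0): Delta=0.2011 Bond=-15.5196
(2,1): Delta=0.0000 Bond=4.3860
(2,2): Delta=0.0000 Bond=4.3860
V0=3.3626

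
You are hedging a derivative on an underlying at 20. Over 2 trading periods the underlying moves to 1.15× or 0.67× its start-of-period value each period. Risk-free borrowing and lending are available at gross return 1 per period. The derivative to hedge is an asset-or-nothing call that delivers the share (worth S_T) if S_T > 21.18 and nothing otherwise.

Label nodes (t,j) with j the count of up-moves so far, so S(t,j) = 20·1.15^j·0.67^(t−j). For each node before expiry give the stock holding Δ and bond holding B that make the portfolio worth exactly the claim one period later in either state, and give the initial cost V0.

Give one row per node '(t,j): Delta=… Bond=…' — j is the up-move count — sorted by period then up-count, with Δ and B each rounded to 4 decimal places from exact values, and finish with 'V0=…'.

Risk-neutral probability p* = (R−d)/(u−d) = (1−0.67)/(1.15−0.67) = 0.6875.
Terminal values V(2,·): V(2,0)=0.0000, V(2,1)=0.0000, V(2,2)=26.4500
(1,0): S=13.4000. Δ = (V_up−V_dn)/(S_up−S_dn) = (0.0000−0.0000)/(15.4100−8.9780) = 0.0000. V = [p*·0.0000 + (1−p*)·0.0000]/1 = 0.0000. B = V − Δ·S = 0.0000.
(1,1): S=23.0000. Δ = (V_up−V_dn)/(S_up−S_dn) = (26.4500−0.0000)/(26.4500−15.4100) = 2.3958. V = [p*·26.4500 + (1−p*)·0.0000]/1 = 18.1844. B = V − Δ·S = -36.9198.
(0,0): S=20.0000. Δ = (V_up−V_dn)/(S_up−S_dn) = (18.1844−0.0000)/(23.0000−13.4000) = 1.8942. V = [p*·18.1844 + (1−p*)·0.0000]/1 = 12.5018. B = V − Δ·S = -25.3824.
The time-0 hedge costs 12.5018, which is the no-arbitrage price.

(0,0): Delta=1.8942 Bond=-25.3824
(1,0): Delta=0.0000 Bond=0.0000
(1,1): Delta=2.3958 Bond=-36.9198
V0=12.5018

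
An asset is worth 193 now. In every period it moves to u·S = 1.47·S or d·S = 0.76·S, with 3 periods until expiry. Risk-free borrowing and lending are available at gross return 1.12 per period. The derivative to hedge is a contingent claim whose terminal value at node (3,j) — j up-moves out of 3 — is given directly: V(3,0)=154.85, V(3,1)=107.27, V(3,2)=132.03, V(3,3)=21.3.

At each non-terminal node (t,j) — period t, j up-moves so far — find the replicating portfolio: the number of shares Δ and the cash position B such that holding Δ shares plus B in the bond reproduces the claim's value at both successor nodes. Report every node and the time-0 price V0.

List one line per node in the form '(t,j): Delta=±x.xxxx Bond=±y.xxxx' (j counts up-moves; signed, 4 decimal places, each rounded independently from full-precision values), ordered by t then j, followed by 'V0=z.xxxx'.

(0,0): Delta=-0.1609 Bond=110.1820
(1,0): Delta=-0.0935 Bond=113.5149
(1,1): Delta=-0.1948 Bond=133.0180
(2,0): Delta=-0.6011 Bond=183.7328
(2,1): Delta=0.1617 Bond=72.1128
(2,2): Delta=-0.3740 Bond=223.7124
V0=79.1335

Under the risk-neutral measure, an up-move has probability p* = (R−d)/(u−d) = 0.5070 and values discount at R = 1.12.
Payoff layer (t=3): V(3,0)=154.8500, V(3,1)=107.2700, V(3,2)=132.0300, V(3,3)=21.3000
Node (2,0) S=111.4768: V=(p*·107.2700+(1−p*)·154.8500)/1.12=116.7187; Δ=(107.2700−154.8500)/(163.8709−84.7224)=-0.6011; B=V−Δ·S=183.7328
Node (2,1) S=215.6196: V=(p*·132.0300+(1−p*)·107.2700)/1.12=106.9860; Δ=(132.0300−107.2700)/(316.9608−163.8709)=0.1617; B=V−Δ·S=72.1128
Node (2,2) S=417.0537: V=(p*·21.3000+(1−p*)·132.0300)/1.12=67.7547; Δ=(21.3000−132.0300)/(613.0689−316.9608)=-0.3740; B=V−Δ·S=223.7124
Node (1,0) S=146.6800: V=(p*·106.9860+(1−p*)·116.7187)/1.12=99.8070; Δ=(106.9860−116.7187)/(215.6196−111.4768)=-0.0935; B=V−Δ·S=113.5149
Node (1,1) S=283.7100: V=(p*·67.7547+(1−p*)·106.9860)/1.12=77.7626; Δ=(67.7547−106.9860)/(417.0537−215.6196)=-0.1948; B=V−Δ·S=133.0180
Node (0,0) S=193.0000: V=(p*·77.7626+(1−p*)·99.8070)/1.12=79.1335; Δ=(77.7626−99.8070)/(283.7100−146.6800)=-0.1609; B=V−Δ·S=110.1820
Each (Δ,B) replicates both successor values, so the strategy is self-financing and V0 is arbitrage-free.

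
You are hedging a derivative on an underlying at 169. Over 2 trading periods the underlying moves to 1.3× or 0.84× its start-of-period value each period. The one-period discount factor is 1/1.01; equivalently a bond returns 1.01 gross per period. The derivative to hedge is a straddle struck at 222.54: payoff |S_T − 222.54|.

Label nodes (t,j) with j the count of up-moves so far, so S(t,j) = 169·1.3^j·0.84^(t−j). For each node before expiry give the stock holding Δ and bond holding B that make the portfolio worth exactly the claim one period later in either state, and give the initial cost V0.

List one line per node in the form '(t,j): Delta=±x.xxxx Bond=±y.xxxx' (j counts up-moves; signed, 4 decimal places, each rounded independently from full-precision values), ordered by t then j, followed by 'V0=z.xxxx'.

(0,0): Delta=-0.4063 Bond=134.7058
(1,0): Delta=-1.0000 Bond=220.3366
(1,1): Delta=0.2481 Bond=-7.7254
V0=66.0436

The replicating-portfolio and risk-neutral prices coincide; use p* = (1.01−0.84)/(1.3−0.84) = 0.3696 for the latter.
Payoff layer (t=2): V(2,0)=103.2936, V(2,1)=37.9920, V(2,2)=63.0700
Node (1,0) S=141.9600: V=(p*·37.9920+(1−p*)·103.2936)/1.01=78.3766; Δ=(37.9920−103.2936)/(184.5480−119.2464)=-1.0000; B=V−Δ·S=220.3366
Node (1,1) S=219.7000: V=(p*·63.0700+(1−p*)·37.9920)/1.01=46.7920; Δ=(63.0700−37.9920)/(285.6100−184.5480)=0.2481; B=V−Δ·S=-7.7254
Node (0,0) S=169.0000: V=(p*·46.7920+(1−p*)·78.3766)/1.01=66.0436; Δ=(46.7920−78.3766)/(219.7000−141.9600)=-0.4063; B=V−Δ·S=134.7058
Self-financing check: at every node Δ·S+B equals the discounted successor values.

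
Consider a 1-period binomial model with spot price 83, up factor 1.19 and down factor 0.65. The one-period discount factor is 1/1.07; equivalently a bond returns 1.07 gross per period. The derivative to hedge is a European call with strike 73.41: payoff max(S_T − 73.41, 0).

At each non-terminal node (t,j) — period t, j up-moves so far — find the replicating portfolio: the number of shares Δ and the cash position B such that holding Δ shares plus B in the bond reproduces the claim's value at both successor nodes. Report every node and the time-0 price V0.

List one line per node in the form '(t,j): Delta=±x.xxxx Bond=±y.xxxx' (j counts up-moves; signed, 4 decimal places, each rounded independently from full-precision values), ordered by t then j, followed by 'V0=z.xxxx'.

Risk-neutral probability p* = (R−d)/(u−d) = (1.07−0.65)/(1.19−0.65) = 0.7778.
At expiry t=1: V(1,0)=0.0000, V(1,1)=25.3600
  t=0,j=0: stock 83.0000 → up 98.7700 (V=25.3600), down 53.9500 (V=0.0000). Price 18.4341; hedge Δ=0.5658, bond B=-28.5289.
Self-financing check: at every node Δ·S+B equals the discounted successor values.

(0,0): Delta=0.5658 Bond=-28.5289
V0=18.4341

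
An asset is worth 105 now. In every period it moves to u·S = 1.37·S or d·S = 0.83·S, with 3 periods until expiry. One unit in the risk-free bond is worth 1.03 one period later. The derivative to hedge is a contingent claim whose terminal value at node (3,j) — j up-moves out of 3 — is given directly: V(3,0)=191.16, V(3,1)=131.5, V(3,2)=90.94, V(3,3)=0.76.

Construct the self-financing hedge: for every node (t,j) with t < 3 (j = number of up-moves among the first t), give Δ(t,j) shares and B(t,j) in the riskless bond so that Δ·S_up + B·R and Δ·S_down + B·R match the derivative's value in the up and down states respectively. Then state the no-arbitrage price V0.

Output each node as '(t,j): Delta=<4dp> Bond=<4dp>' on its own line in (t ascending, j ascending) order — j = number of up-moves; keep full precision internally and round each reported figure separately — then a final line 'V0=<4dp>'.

Since d<R<u, set p* = (R−d)/(u−d) = 0.3704; price each node as the discounted p*-expectation of its children.
At expiry t=3: V(3,0)=191.1600, V(3,1)=131.5000, V(3,2)=90.9400, V(3,3)=0.7600
  t=2,j=0: stock 72.3345 → up 99.0983 (V=131.5000), down 60.0376 (V=191.1600). Price 164.1395; hedge Δ=-1.5274, bond B=274.6210.
  t=2,j=1: stock 119.3955 → up 163.5718 (V=90.9400), down 99.0983 (V=131.5000). Price 113.0852; hedge Δ=-0.6291, bond B=188.1963.
  t=2,j=2: stock 197.0745 → up 269.9921 (V=0.7600), down 163.5718 (V=90.9400). Price 55.8641; hedge Δ=-0.8474, bond B=222.8641.
  t=1,j=0: stock 87.1500 → up 119.3955 (V=113.0852), down 72.3345 (V=164.1395). Price 141.0005; hedge Δ=-1.0849, bond B=235.5455.
  t=1,j=1: stock 143.8500 → up 197.0745 (V=55.8641), down 119.3955 (V=113.0852). Price 89.2157; hedge Δ=-0.7366, bond B=195.1808.
  t=0,j=0: stock 105.0000 → up 143.8500 (V=89.2157), down 87.1500 (V=141.0005). Price 118.2728; hedge Δ=-0.9133, bond B=214.1705.
Self-financing check: at every node Δ·S+B equals the discounted successor values.

(0,0): Delta=-0.9133 Bond=214.1705
(1,0): Delta=-1.0849 Bond=235.5455
(1,1): Delta=-0.7366 Bond=195.1808
(2,0): Delta=-1.5274 Bond=274.6210
(2,1): Delta=-0.6291 Bond=188.1963
(2,2): Delta=-0.8474 Bond=222.8641
V0=118.2728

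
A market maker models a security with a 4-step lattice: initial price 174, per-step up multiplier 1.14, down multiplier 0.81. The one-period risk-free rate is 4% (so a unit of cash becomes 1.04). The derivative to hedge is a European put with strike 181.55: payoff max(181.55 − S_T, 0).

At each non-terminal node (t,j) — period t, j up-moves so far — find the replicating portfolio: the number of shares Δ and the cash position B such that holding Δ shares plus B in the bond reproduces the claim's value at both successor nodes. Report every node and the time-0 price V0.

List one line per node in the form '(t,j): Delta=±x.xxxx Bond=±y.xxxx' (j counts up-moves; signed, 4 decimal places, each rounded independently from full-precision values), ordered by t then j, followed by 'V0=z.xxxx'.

(0,0): Delta=-0.3677 Bond=77.3911
(1,0): Delta=-0.7368 Bond=132.5034
(1,1): Delta=-0.2537 Bond=57.8707
(2,0): Delta=-1.0000 Bond=167.8532
(2,1): Delta=-0.6555 Bond=124.7385
(2,2): Delta=-0.1296 Bond=32.1191
(3,0): Delta=-1.0000 Bond=174.5673
(3,1): Delta=-1.0000 Bond=174.5673
(3,2): Delta=-0.5490 Bond=110.2327
(3,3): Delta=0.0000 Bond=0.0000
V0=13.4096

Under the risk-neutral measure, an up-move has probability p* = (R−d)/(u−d) = 0.6970 and values discount at R = 1.04.
Terminal payoffs: V(4,0)=106.6487, V(4,1)=76.1334, V(4,2)=33.1858, V(4,3)=0.0000, V(4,4)=0.0000
(3,0): S=92.4707. Δ = (V_up−V_dn)/(S_up−S_dn) = (76.1334−106.6487)/(105.4166−74.9013) = -1.0000. V = [p*·76.1334 + (1−p*)·106.6487]/1.04 = 82.0966. B = V − Δ·S = 174.5673.
(3,1): S=130.1440. Δ = (V_up−V_dn)/(S_up−S_dn) = (33.1858−76.1334)/(148.3642−105.4166) = -1.0000. V = [p*·33.1858 + (1−p*)·76.1334]/1.04 = 44.4233. B = V − Δ·S = 174.5673.
(3,2): S=183.1656. Δ = (V_up−V_dn)/(S_up−S_dn) = (0.0000−33.1858)/(208.8088−148.3642) = -0.5490. V = [p*·0.0000 + (1−p*)·33.1858]/1.04 = 9.6695. B = V − Δ·S = 110.2327.
(3,3): S=257.7887. Δ = (V_up−V_dn)/(S_up−S_dn) = (0.0000−0.0000)/(293.8791−208.8088) = 0.0000. V = [p*·0.0000 + (1−p*)·0.0000]/1.04 = 0.0000. B = V − Δ·S = 0.0000.
(2,0): S=114.1614. Δ = (V_up−V_dn)/(S_up−S_dn) = (44.4233−82.0966)/(130.1440−92.4707) = -1.0000. V = [p*·44.4233 + (1−p*)·82.0966]/1.04 = 53.6918. B = V − Δ·S = 167.8532.
(2,1): S=160.6716. Δ = (V_up−V_dn)/(S_up−S_dn) = (9.6695−44.4233)/(183.1656−130.1440) = -0.6555. V = [p*·9.6695 + (1−p*)·44.4233]/1.04 = 19.4240. B = V − Δ·S = 124.7385.
(2,2): S=226.1304. Δ = (V_up−V_dn)/(S_up−S_dn) = (0.0000−9.6695)/(257.7887−183.1656) = -0.1296. V = [p*·0.0000 + (1−p*)·9.6695]/1.04 = 2.8175. B = V − Δ·S = 32.1191.
(1,0): S=140.9400. Δ = (V_up−V_dn)/(S_up−S_dn) = (19.4240−53.6918)/(160.6716−114.1614) = -0.7368. V = [p*·19.4240 + (1−p*)·53.6918]/1.04 = 28.6617. B = V − Δ·S = 132.5034.
(1,1): S=198.3600. Δ = (V_up−V_dn)/(S_up−S_dn) = (2.8175−19.4240)/(226.1304−160.6716) = -0.2537. V = [p*·2.8175 + (1−p*)·19.4240]/1.04 = 7.5478. B = V − Δ·S = 57.8707.
(0,0): S=174.0000. Δ = (V_up−V_dn)/(S_up−S_dn) = (7.5478−28.6617)/(198.3600−140.9400) = -0.3677. V = [p*·7.5478 + (1−p*)·28.6617]/1.04 = 13.4096. B = V − Δ·S = 77.3911.
Check: Δ(0,0)·S0 + B(0,0) = 13.4096 = V0.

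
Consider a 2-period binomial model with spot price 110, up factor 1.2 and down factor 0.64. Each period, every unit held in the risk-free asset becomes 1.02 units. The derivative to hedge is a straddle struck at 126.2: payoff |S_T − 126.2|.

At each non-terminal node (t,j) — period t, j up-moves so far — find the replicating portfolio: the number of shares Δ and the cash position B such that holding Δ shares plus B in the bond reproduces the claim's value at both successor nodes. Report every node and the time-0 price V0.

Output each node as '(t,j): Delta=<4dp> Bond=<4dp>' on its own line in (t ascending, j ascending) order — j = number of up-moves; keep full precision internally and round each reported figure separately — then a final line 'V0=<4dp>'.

Under the risk-neutral measure, an up-move has probability p* = (R−d)/(u−d) = 0.6786 and values discount at R = 1.02.
At expiry t=2: V(2,0)=81.1440, V(2,1)=41.7200, V(2,2)=32.2000
Node (1,0) S=70.4000: V=(p*·41.7200+(1−p*)·81.1440)/1.02=53.3255; Δ=(41.7200−81.1440)/(84.4800−45.0560)=-1.0000; B=V−Δ·S=123.7255
Node (1,1) S=132.0000: V=(p*·32.2000+(1−p*)·41.7200)/1.02=34.5686; Δ=(32.2000−41.7200)/(158.4000−84.4800)=-0.1288; B=V−Δ·S=51.5686
Node (0,0) S=110.0000: V=(p*·34.5686+(1−p*)·53.3255)/1.02=39.8016; Δ=(34.5686−53.3255)/(132.0000−70.4000)=-0.3045; B=V−Δ·S=73.2960
Root portfolio cost Δ·110+B reproduces V0=39.8016.

(0,0): Delta=-0.3045 Bond=73.2960
(1,0): Delta=-1.0000 Bond=123.7255
(1,1): Delta=-0.1288 Bond=51.5686
V0=39.8016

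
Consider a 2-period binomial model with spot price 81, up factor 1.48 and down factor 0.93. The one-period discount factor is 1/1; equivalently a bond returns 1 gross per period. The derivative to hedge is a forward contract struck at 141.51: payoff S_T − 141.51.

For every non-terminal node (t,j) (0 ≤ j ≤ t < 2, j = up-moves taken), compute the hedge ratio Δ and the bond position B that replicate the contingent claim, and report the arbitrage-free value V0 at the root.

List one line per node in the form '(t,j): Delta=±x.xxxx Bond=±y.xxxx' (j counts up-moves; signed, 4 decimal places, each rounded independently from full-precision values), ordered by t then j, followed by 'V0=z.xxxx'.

(0,0): Delta=1.0000 Bond=-141.5100
(1,0): Delta=1.0000 Bond=-141.5100
(1,1): Delta=1.0000 Bond=-141.5100
V0=-60.5100

The replicating-portfolio and risk-neutral prices coincide; use p* = (1−0.93)/(1.48−0.93) = 0.1273 for the latter.
Terminal payoffs: V(2,0)=-71.4531, V(2,1)=-30.0216, V(2,2)=35.9124
(1,0): S=75.3300. Δ = (V_up−V_dn)/(S_up−S_dn) = (-30.0216−-71.4531)/(111.4884−70.0569) = 1.0000. V = [p*·-30.0216 + (1−p*)·-71.4531]/1 = -66.1800. B = V − Δ·S = -141.5100.
(1,1): S=119.8800. Δ = (V_up−V_dn)/(S_up−S_dn) = (35.9124−-30.0216)/(177.4224−111.4884) = 1.0000. V = [p*·35.9124 + (1−p*)·-30.0216]/1 = -21.6300. B = V − Δ·S = -141.5100.
(0,0): S=81.0000. Δ = (V_up−V_dn)/(S_up−S_dn) = (-21.6300−-66.1800)/(119.8800−75.3300) = 1.0000. V = [p*·-21.6300 + (1−p*)·-66.1800]/1 = -60.5100. B = V − Δ·S = -141.5100.
Root portfolio cost Δ·81+B reproduces V0=-60.5100.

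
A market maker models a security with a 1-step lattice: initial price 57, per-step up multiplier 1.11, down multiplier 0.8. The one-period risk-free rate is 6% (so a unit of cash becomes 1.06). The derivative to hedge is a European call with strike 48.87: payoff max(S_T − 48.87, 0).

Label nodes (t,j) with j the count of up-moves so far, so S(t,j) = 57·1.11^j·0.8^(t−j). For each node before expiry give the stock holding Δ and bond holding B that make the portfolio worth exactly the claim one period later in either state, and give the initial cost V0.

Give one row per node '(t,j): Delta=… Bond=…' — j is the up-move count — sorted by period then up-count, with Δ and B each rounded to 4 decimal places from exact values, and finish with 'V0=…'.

Under the risk-neutral measure, an up-move has probability p* = (R−d)/(u−d) = 0.8387 and values discount at R = 1.06.
Terminal payoffs: V(1,0)=0.0000, V(1,1)=14.4000
  t=0,j=0: stock 57.0000 → up 63.2700 (V=14.4000), down 45.6000 (V=0.0000). Price 11.3938; hedge Δ=0.8149, bond B=-35.0578.
Each (Δ,B) replicates both successor values, so the strategy is self-financing and V0 is arbitrage-free.

(0,0): Delta=0.8149 Bond=-35.0578
V0=11.3938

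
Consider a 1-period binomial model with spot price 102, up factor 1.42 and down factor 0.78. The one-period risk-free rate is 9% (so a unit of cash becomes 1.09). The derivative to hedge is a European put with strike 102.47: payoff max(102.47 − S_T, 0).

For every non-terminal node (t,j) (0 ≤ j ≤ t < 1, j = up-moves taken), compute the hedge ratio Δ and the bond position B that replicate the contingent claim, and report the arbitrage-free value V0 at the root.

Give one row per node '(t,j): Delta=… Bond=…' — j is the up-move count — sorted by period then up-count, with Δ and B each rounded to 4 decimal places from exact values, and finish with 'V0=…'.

Under the risk-neutral measure, an up-move has probability p* = (R−d)/(u−d) = 0.4844 and values discount at R = 1.09.
Payoff layer (t=1): V(1,0)=22.9100, V(1,1)=0.0000
(0,0): S=102.0000. Δ = (V_up−V_dn)/(S_up−S_dn) = (0.0000−22.9100)/(144.8400−79.5600) = -0.3509. V = [p*·0.0000 + (1−p*)·22.9100]/1.09 = 10.8376. B = V − Δ·S = 46.6345.
The time-0 hedge costs 10.8376, which is the no-arbitrage price.

(0,0): Delta=-0.3509 Bond=46.6345
V0=10.8376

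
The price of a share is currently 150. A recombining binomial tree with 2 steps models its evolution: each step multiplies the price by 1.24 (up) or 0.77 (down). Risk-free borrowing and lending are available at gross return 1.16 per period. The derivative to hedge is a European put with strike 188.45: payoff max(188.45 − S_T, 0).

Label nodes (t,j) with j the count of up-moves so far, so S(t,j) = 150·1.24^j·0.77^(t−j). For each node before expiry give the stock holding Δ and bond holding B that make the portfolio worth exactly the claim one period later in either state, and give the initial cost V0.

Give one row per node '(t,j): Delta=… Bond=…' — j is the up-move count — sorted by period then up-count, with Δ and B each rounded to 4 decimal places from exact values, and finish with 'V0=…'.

(0,0): Delta=-0.5719 Bond=97.4252
(1,0): Delta=-1.0000 Bond=162.4569
(1,1): Delta=-0.5174 Bond=102.8709
V0=11.6378

Under the risk-neutral measure, an up-move has probability p* = (R−d)/(u−d) = 0.8298 and values discount at R = 1.16.
Terminal values V(2,·): V(2,0)=99.5150, V(2,1)=45.2300, V(2,2)=0.0000
Node (1,0) S=115.5000: V=(p*·45.2300+(1−p*)·99.5150)/1.16=46.9569; Δ=(45.2300−99.5150)/(143.2200−88.9350)=-1.0000; B=V−Δ·S=162.4569
Node (1,1) S=186.0000: V=(p*·0.0000+(1−p*)·45.2300)/1.16=6.6368; Δ=(0.0000−45.2300)/(230.6400−143.2200)=-0.5174; B=V−Δ·S=102.8709
Node (0,0) S=150.0000: V=(p*·6.6368+(1−p*)·46.9569)/1.16=11.6378; Δ=(6.6368−46.9569)/(186.0000−115.5000)=-0.5719; B=V−Δ·S=97.4252
Check: Δ(0,0)·S0 + B(0,0) = 11.6378 = V0.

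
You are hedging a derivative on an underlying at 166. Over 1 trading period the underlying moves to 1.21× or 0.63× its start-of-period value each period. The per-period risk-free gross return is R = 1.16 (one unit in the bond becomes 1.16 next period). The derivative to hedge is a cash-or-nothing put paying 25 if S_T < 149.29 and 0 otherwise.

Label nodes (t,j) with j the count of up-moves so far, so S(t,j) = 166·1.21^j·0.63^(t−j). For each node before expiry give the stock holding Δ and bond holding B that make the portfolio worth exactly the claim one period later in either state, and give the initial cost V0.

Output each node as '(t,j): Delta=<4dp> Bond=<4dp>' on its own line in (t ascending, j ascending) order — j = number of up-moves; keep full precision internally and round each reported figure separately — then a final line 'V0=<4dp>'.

(0,0): Delta=-0.2597 Bond=44.9614
V0=1.8579

No-arbitrage ⇒ martingale measure with p* = (R−d)/(u−d) = 0.9138.
At expiry t=1: V(1,0)=25.0000, V(1,1)=0.0000
Node (0,0) S=166.0000: V=(p*·0.0000+(1−p*)·25.0000)/1.16=1.8579; Δ=(0.0000−25.0000)/(200.8600−104.5800)=-0.2597; B=V−Δ·S=44.9614
Self-financing check: at every node Δ·S+B equals the discounted successor values.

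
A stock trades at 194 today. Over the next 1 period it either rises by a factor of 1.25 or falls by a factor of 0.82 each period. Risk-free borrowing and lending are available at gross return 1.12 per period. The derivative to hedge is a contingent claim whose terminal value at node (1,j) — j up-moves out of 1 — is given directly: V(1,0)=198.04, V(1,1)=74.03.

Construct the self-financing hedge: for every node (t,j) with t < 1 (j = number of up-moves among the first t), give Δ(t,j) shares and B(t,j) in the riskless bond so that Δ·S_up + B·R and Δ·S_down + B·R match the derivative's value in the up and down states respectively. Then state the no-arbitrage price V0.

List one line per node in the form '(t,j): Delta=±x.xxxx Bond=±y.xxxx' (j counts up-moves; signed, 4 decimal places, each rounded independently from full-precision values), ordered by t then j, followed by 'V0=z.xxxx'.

No-arbitrage ⇒ martingale measure with p* = (R−d)/(u−d) = 0.6977.
At expiry t=1: V(1,0)=198.0400, V(1,1)=74.0300
(0,0): S=194.0000. Δ = (V_up−V_dn)/(S_up−S_dn) = (74.0300−198.0400)/(242.5000−159.0800) = -1.4866. V = [p*·74.0300 + (1−p*)·198.0400]/1.12 = 99.5727. B = V − Δ·S = 387.9680.
Self-financing check: at every node Δ·S+B equals the discounted successor values.

(0,0): Delta=-1.4866 Bond=387.9680
V0=99.5727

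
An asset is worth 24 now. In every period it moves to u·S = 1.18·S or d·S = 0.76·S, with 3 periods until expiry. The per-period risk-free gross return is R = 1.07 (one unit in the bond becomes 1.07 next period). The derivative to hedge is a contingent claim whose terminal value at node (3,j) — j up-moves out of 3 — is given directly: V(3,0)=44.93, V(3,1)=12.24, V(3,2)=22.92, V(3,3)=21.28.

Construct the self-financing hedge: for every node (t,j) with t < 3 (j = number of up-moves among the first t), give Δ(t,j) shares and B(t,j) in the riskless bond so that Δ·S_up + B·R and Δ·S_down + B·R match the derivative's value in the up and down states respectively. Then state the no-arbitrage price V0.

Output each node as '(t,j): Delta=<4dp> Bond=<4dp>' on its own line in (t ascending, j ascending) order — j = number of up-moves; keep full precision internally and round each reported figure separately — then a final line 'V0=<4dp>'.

(0,0): Delta=0.0861 Bond=15.1041
(1,0): Delta=-0.0828 Bond=19.2418
(1,1): Delta=0.1247 Bond=15.0683
(2,0): Delta=-5.6147 Bond=97.2741
(2,1): Delta=1.1814 Bond=-6.6222
(2,2): Delta=-0.1168 Bond=24.1940
V0=17.1699

Risk-neutral probability p* = (R−d)/(u−d) = (1.07−0.76)/(1.18−0.76) = 0.7381.
Terminal payoffs: V(3,0)=44.9300, V(3,1)=12.2400, V(3,2)=22.9200, V(3,3)=21.2800
  t=2,j=0: stock 13.8624 → up 16.3576 (V=12.2400), down 10.5354 (V=44.9300). Price 19.4408; hedge Δ=-5.6147, bond B=97.2741.
  t=2,j=1: stock 21.5232 → up 25.3974 (V=22.9200), down 16.3576 (V=12.2400). Price 18.8064; hedge Δ=1.1814, bond B=-6.6222.
  t=2,j=2: stock 33.4176 → up 39.4328 (V=21.2800), down 25.3974 (V=22.9200). Price 20.2893; hedge Δ=-0.1168, bond B=24.1940.
  t=1,j=0: stock 18.2400 → up 21.5232 (V=18.8064), down 13.8624 (V=19.4408). Price 17.7314; hedge Δ=-0.0828, bond B=19.2418.
  t=1,j=1: stock 28.3200 → up 33.4176 (V=20.2893), down 21.5232 (V=18.8064). Price 18.5990; hedge Δ=0.1247, bond B=15.0683.
  t=0,j=0: stock 24.0000 → up 28.3200 (V=18.5990), down 18.2400 (V=17.7314). Price 17.1699; hedge Δ=0.0861, bond B=15.1041.
The time-0 hedge costs 17.1699, which is the no-arbitrage price.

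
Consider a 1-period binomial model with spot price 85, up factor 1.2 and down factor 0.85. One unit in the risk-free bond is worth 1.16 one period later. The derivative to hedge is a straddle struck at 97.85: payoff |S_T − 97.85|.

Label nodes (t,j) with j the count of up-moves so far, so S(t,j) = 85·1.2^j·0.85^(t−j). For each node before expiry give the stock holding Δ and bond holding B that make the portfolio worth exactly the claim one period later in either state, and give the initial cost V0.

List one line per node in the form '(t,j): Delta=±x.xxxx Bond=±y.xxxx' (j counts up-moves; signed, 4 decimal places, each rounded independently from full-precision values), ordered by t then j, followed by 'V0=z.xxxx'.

(0,0): Delta=-0.7210 Bond=66.9766
V0=5.6909

No-arbitrage ⇒ martingale measure with p* = (R−d)/(u−d) = 0.8857.
Terminal values V(1,·): V(1,0)=25.6000, V(1,1)=4.1500
(0,0): S=85.0000. Δ = (V_up−V_dn)/(S_up−S_dn) = (4.1500−25.6000)/(102.0000−72.2500) = -0.7210. V = [p*·4.1500 + (1−p*)·25.6000]/1.16 = 5.6909. B = V − Δ·S = 66.9766.
Check: Δ(0,0)·S0 + B(0,0) = 5.6909 = V0.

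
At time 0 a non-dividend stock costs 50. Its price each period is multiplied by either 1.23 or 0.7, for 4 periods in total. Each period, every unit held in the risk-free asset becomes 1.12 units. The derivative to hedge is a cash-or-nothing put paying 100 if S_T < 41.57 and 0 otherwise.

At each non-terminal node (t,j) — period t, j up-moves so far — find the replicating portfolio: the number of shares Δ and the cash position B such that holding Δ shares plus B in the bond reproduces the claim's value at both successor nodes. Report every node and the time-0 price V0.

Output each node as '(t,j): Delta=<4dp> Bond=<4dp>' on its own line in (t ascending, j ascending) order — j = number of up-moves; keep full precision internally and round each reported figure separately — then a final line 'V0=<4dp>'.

(0,0): Delta=-1.0502 Bond=64.7453
(1,0): Delta=-2.6988 Bond=130.2138
(1,1): Delta=-0.8045 Bond=57.4030
(2,0): Delta=0.0000 Bond=79.7194
(2,1): Delta=-3.1010 Bond=163.1566
(2,2): Delta=-0.4622 Bond=38.3981
(3,0): Delta=0.0000 Bond=89.2857
(3,1): Delta=0.0000 Bond=89.2857
(3,2): Delta=-3.5632 Bond=207.2102
(3,3): Delta=0.0000 Bond=0.0000
V0=12.2337

Since d<R<u, set p* = (R−d)/(u−d) = 0.7925; price each node as the discounted p*-expectation of its children.
Terminal values V(4,·): V(4,0)=100.0000, V(4,1)=100.0000, V(4,2)=100.0000, V(4,3)=0.0000, V(4,4)=0.0000
  t=3,j=0: stock 17.1500 → up 21.0945 (V=100.0000), down 12.0050 (V=100.0000). Price 89.2857; hedge Δ=0.0000, bond B=89.2857.
  t=3,j=1: stock 30.1350 → up 37.0660 (V=100.0000), down 21.0945 (V=100.0000). Price 89.2857; hedge Δ=0.0000, bond B=89.2857.
  t=3,j=2: stock 52.9515 → up 65.1303 (V=0.0000), down 37.0660 (V=100.0000). Price 18.5310; hedge Δ=-3.5632, bond B=207.2102.
  t=3,j=3: stock 93.0433 → up 114.4433 (V=0.0000), down 65.1303 (V=0.0000). Price 0.0000; hedge Δ=0.0000, bond B=0.0000.
  t=2,j=0: stock 24.5000 → up 30.1350 (V=89.2857), down 17.1500 (V=89.2857). Price 79.7194; hedge Δ=0.0000, bond B=79.7194.
  t=2,j=1: stock 43.0500 → up 52.9515 (V=18.5310), down 30.1350 (V=89.2857). Price 29.6571; hedge Δ=-3.1010, bond B=163.1566.
  t=2,j=2: stock 75.6450 → up 93.0433 (V=0.0000), down 52.9515 (V=18.5310). Price 3.4340; hedge Δ=-0.4622, bond B=38.3981.
  t=1,j=0: stock 35.0000 → up 43.0500 (V=29.6571), down 24.5000 (V=79.7194). Price 35.7566; hedge Δ=-2.6988, bond B=130.2138.
  t=1,j=1: stock 61.5000 → up 75.6450 (V=3.4340), down 43.0500 (V=29.6571). Price 7.9255; hedge Δ=-0.8045, bond B=57.4030.
  t=0,j=0: stock 50.0000 → up 61.5000 (V=7.9255), down 35.0000 (V=35.7566). Price 12.2337; hedge Δ=-1.0502, bond B=64.7453.
Self-financing check: at every node Δ·S+B equals the discounted successor values.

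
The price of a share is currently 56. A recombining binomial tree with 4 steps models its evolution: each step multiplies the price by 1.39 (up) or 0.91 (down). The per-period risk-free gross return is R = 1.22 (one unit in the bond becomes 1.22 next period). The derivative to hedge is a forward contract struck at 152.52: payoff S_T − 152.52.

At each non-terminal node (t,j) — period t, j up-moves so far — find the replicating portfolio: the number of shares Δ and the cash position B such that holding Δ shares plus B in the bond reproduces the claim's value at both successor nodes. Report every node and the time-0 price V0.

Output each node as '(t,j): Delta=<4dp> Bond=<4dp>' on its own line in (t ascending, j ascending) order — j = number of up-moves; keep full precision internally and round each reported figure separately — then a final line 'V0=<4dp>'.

(0,0): Delta=1.0000 Bond=-68.8474
(1,0): Delta=1.0000 Bond=-83.9938
(1,1): Delta=1.0000 Bond=-83.9938
(2,0): Delta=1.0000 Bond=-102.4725
(2,1): Delta=1.0000 Bond=-102.4725
(2,2): Delta=1.0000 Bond=-102.4725
(3,0): Delta=1.0000 Bond=-125.0164
(3,1): Delta=1.0000 Bond=-125.0164
(3,2): Delta=1.0000 Bond=-125.0164
(3,3): Delta=1.0000 Bond=-125.0164
V0=-12.8474

The replicating-portfolio and risk-neutral prices coincide; use p* = (1.22−0.91)/(1.39−0.91) = 0.6458 for the latter.
At expiry t=4: V(4,0)=-114.1180, V(4,1)=-93.8620, V(4,2)=-62.9216, V(4,3)=-15.6609, V(4,4)=56.5286
  t=3,j=0: stock 42.2000 → up 58.6580 (V=-93.8620), down 38.4020 (V=-114.1180). Price -82.8164; hedge Δ=1.0000, bond B=-125.0164.
  t=3,j=1: stock 64.4593 → up 89.5984 (V=-62.9216), down 58.6580 (V=-93.8620). Price -60.5571; hedge Δ=1.0000, bond B=-125.0164.
  t=3,j=2: stock 98.4598 → up 136.8591 (V=-15.6609), down 89.5984 (V=-62.9216). Price -26.5566; hedge Δ=1.0000, bond B=-125.0164.
  t=3,j=3: stock 150.3947 → up 209.0486 (V=56.5286), down 136.8591 (V=-15.6609). Price 25.3783; hedge Δ=1.0000, bond B=-125.0164.
  t=2,j=0: stock 46.3736 → up 64.4593 (V=-60.5571), down 42.2000 (V=-82.8164). Price -56.0989; hedge Δ=1.0000, bond B=-102.4725.
  t=2,j=1: stock 70.8344 → up 98.4598 (V=-26.5566), down 64.4593 (V=-60.5571). Price -31.6381; hedge Δ=1.0000, bond B=-102.4725.
  t=2,j=2: stock 108.1976 → up 150.3947 (V=25.3783), down 98.4598 (V=-26.5566). Price 5.7251; hedge Δ=1.0000, bond B=-102.4725.
  t=1,j=0: stock 50.9600 → up 70.8344 (V=-31.6381), down 46.3736 (V=-56.0989). Price -33.0338; hedge Δ=1.0000, bond B=-83.9938.
  t=1,j=1: stock 77.8400 → up 108.1976 (V=5.7251), down 70.8344 (V=-31.6381). Price -6.1538; hedge Δ=1.0000, bond B=-83.9938.
  t=0,j=0: stock 56.0000 → up 77.8400 (V=-6.1538), down 50.9600 (V=-33.0338). Price -12.8474; hedge Δ=1.0000, bond B=-68.8474.
Root portfolio cost Δ·56+B reproduces V0=-12.8474.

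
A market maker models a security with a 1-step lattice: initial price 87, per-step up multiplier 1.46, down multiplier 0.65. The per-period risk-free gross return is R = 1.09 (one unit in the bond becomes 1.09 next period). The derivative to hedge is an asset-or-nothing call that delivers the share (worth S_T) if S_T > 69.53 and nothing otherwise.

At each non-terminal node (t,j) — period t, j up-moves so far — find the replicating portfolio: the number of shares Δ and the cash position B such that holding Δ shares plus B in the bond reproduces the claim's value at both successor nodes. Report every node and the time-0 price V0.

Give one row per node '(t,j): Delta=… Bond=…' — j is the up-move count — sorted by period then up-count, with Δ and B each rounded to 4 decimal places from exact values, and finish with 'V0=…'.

(0,0): Delta=1.8025 Bond=-93.5134
V0=63.3014

The replicating-portfolio and risk-neutral prices coincide; use p* = (1.09−0.65)/(1.46−0.65) = 0.5432 for the latter.
At expiry t=1: V(1,0)=0.0000, V(1,1)=127.0200
  t=0,j=0: stock 87.0000 → up 127.0200 (V=127.0200), down 56.5500 (V=0.0000). Price 63.3014; hedge Δ=1.8025, bond B=-93.5134.
Each (Δ,B) replicates both successor values, so the strategy is self-financing and V0 is arbitrage-free.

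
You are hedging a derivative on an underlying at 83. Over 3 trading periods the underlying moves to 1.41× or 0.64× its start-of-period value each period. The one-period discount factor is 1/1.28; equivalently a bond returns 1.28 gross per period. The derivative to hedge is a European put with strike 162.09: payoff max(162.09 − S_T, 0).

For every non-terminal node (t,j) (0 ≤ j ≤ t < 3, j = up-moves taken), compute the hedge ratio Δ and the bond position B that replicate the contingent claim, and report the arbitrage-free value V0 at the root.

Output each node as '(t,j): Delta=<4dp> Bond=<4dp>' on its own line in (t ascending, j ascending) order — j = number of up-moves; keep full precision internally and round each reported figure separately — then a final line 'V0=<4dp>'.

No-arbitrage ⇒ martingale measure with p* = (R−d)/(u−d) = 0.8312.
Payoff layer (t=3): V(3,0)=140.3320, V(3,1)=114.1545, V(3,2)=56.4821, V(3,3)=0.0000
  t=2,j=0: stock 33.9968 → up 47.9355 (V=114.1545), down 21.7580 (V=140.3320). Price 92.6360; hedge Δ=-1.0000, bond B=126.6328.
  t=2,j=1: stock 74.8992 → up 105.6079 (V=56.4821), down 47.9355 (V=114.1545). Price 51.7336; hedge Δ=-1.0000, bond B=126.6328.
  t=2,j=2: stock 165.0123 → up 232.6673 (V=0.0000), down 105.6079 (V=56.4821). Price 7.4500; hedge Δ=-0.4445, bond B=80.8034.
  t=1,j=0: stock 53.1200 → up 74.8992 (V=51.7336), down 33.9968 (V=92.6360). Price 45.8119; hedge Δ=-1.0000, bond B=98.9319.
  t=1,j=1: stock 117.0300 → up 165.0123 (V=7.4500), down 74.8992 (V=51.7336). Price 11.6613; hedge Δ=-0.4914, bond B=69.1725.
  t=0,j=0: stock 83.0000 → up 117.0300 (V=11.6613), down 53.1200 (V=45.8119). Price 13.6148; hedge Δ=-0.5344, bond B=57.9663.
Check: Δ(0,0)·S0 + B(0,0) = 13.6148 = V0.

(0,0): Delta=-0.5344 Bond=57.9663
(1,0): Delta=-1.0000 Bond=98.9319
(1,1): Delta=-0.4914 Bond=69.1725
(2,0): Delta=-1.0000 Bond=126.6328
(2,1): Delta=-1.0000 Bond=126.6328
(2,2): Delta=-0.4445 Bond=80.8034
V0=13.6148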